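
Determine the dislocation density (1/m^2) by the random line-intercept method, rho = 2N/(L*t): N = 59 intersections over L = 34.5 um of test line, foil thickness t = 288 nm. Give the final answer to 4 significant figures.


rho = 2N / (L * t)
L = 34.5 um = 3.45e-05 m, t = 288 nm = 2.88e-07 m
rho = 2 * 59 / (3.45e-05 * 2.88e-07)
rho = 1.188e+13 1/m^2


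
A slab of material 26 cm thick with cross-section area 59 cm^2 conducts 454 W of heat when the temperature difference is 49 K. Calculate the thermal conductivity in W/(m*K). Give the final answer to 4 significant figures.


k = Q*L / (A*dT)
L = 0.26 m, A = 5.9e-03 m^2
k = 454 * 0.26 / (5.9e-03 * 49)
k = 408.3 W/(m*K)


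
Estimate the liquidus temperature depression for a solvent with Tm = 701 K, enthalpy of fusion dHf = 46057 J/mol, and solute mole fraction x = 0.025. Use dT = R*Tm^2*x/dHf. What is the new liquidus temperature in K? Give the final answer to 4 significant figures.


dT = R*Tm^2*x / dHf
dT = 8.314 * 701^2 * 0.025 / 46057
dT = 2.21764 K
T_new = 701 - 2.21764 = 698.8 K


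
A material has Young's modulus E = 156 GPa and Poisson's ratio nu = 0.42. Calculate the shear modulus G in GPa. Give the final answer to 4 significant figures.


G = E / (2*(1+nu))
G = 156 / (2*(1+0.42))
G = 54.93 GPa


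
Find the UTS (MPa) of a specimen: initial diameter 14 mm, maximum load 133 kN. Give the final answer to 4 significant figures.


A0 = pi*(d/2)^2 = pi*(14/2)^2 = 153.938 mm^2
UTS = F_max / A0 = 133*1000 / 153.938
UTS = 864 MPa


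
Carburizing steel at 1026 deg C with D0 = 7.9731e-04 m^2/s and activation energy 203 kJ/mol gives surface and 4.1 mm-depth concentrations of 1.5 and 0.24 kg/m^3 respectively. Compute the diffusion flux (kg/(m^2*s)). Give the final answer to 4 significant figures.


Step 1: D = D0 * exp(-Qd/(R*T))
T = 1026 + 273.15 = 1299.15 K
D = 7.9731e-04 * exp(-203e3 / (8.314 * 1299.15)) = 5.48726e-12 m^2/s
Step 2: J = D * (C1 - C2) / dx
J = 5.48726e-12 * (1.5 - 0.24) / 4.1e-03
J = 1.686e-09 kg/(m^2*s)


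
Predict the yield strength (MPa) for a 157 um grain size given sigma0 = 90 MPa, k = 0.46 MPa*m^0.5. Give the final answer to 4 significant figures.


sigma_y = sigma0 + k / sqrt(d)
d = 157 um = 1.57e-04 m
sigma_y = 90 + 0.46 / sqrt(1.57e-04)
sigma_y = 126.7 MPa


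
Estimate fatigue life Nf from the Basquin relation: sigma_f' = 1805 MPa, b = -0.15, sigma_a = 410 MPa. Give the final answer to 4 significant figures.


sigma_a = sigma_f' * (2*Nf)^b
2*Nf = (sigma_a / sigma_f')^(1/b)
2*Nf = (410 / 1805)^(1/-0.15)
2*Nf = 19556.4
Nf = 9778 cycles


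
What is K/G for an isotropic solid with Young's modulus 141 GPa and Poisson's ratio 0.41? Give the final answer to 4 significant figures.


G = E / (2*(1+nu))
G = 141 / (2*(1+0.41)) = 50 GPa
K = E / (3*(1-2*nu))
K = 141 / (3*(1-2*0.41)) = 261.111 GPa
K/G = 261.111 / 50 = 5.222


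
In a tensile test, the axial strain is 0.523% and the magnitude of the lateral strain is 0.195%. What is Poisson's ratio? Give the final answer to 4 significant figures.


nu = -epsilon_lat / epsilon_axial
Lateral strain is contraction (negative), so using magnitudes:
nu = 0.195 / 0.523
nu = 0.3728


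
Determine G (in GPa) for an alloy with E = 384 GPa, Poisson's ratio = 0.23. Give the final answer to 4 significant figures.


G = E / (2*(1+nu))
G = 384 / (2*(1+0.23))
G = 156.1 GPa


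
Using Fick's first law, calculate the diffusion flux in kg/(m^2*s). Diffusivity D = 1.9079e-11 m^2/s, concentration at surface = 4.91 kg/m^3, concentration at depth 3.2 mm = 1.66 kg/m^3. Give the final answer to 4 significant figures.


J = -D * (dC/dx) = D * (C1 - C2) / dx
J = 1.9079e-11 * (4.91 - 1.66) / 3.2e-03
J = 1.938e-08 kg/(m^2*s)


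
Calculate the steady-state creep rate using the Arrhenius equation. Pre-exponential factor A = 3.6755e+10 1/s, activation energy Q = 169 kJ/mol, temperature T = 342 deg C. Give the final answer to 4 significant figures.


rate = A * exp(-Q / (R*T))
T = 342 + 273.15 = 615.15 K
rate = 3.6755e+10 * exp(-169e3 / (8.314 * 615.15))
rate = 1.638e-04 1/s


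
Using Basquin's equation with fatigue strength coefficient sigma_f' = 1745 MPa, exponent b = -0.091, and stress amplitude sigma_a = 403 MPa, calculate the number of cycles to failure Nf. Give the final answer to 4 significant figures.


sigma_a = sigma_f' * (2*Nf)^b
2*Nf = (sigma_a / sigma_f')^(1/b)
2*Nf = (403 / 1745)^(1/-0.091)
2*Nf = 9.87188e+06
Nf = 4.936e+06 cycles


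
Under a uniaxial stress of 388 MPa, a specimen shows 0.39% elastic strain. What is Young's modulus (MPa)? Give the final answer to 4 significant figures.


E = sigma / epsilon
epsilon = 0.39% = 3.9e-03
E = 388 / 3.9e-03
E = 99490 MPa


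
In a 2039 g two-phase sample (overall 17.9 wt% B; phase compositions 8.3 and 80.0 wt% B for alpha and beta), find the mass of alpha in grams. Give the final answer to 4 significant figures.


f_alpha = (C_beta - C0) / (C_beta - C_alpha)
f_alpha = (80.0 - 17.9) / (80.0 - 8.3) = 0.866109
m_alpha = f_alpha * m_total = 0.866109 * 2039 = 1766 g


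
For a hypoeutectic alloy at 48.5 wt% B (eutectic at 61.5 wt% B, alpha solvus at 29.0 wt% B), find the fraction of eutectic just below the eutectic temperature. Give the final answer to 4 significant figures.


f_primary = (C_e - C0) / (C_e - C_alpha_max)
f_primary = (61.5 - 48.5) / (61.5 - 29.0)
f_primary = 0.4
f_eutectic = 1 - 0.4 = 0.6


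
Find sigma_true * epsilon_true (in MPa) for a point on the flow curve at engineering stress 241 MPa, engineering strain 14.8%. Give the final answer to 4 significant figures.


sigma_true = sigma_eng * (1 + epsilon_eng)
sigma_true = 241 * (1 + 0.148) = 276.668 MPa
epsilon_true = ln(1 + epsilon_eng)
epsilon_true = ln(1 + 0.148) = 0.138021
sigma_true * epsilon_true = 276.668 * 0.138021 = 38.19 MPa


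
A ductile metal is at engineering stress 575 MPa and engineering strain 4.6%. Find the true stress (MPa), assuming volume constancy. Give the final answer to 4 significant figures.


sigma_true = sigma_eng * (1 + epsilon_eng)
sigma_true = 575 * (1 + 0.046)
sigma_true = 601.5 MPa


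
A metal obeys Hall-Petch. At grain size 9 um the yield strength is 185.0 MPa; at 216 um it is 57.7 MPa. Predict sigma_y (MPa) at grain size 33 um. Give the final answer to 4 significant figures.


sigma_y = sigma0 + k / sqrt(d)
1/sqrt(d1) = 1/sqrt(9e-06) = 333.333;  1/sqrt(d2) = 68.0414
k = (sigma1 - sigma2) / (1/sqrt(d1) - 1/sqrt(d2)) = (185.0 - 57.7) / (333.333 - 68.0414) = 0.479849 MPa*m^0.5
sigma0 = sigma1 - k/sqrt(d1) = 185.0 - 0.479849*333.333 = 25.0504 MPa
sigma_y(d3) = 25.0504 + 0.479849 / sqrt(3.3e-05) = 108.6 MPa


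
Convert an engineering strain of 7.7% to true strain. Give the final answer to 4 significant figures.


epsilon_true = ln(1 + epsilon_eng)
epsilon_true = ln(1 + 0.077)
epsilon_true = 0.07418


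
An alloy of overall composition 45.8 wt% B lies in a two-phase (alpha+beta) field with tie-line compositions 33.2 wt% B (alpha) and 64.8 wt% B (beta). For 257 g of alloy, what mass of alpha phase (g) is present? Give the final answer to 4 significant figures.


f_alpha = (C_beta - C0) / (C_beta - C_alpha)
f_alpha = (64.8 - 45.8) / (64.8 - 33.2) = 0.601266
m_alpha = f_alpha * m_total = 0.601266 * 257 = 154.5 g


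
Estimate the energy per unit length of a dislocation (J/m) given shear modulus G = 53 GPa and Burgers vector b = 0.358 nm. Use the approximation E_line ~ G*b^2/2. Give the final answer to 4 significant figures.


E = G*b^2/2
b = 0.358 nm = 3.58e-10 m
G = 53 GPa = 5.3e+10 Pa
E = 0.5 * 5.3e+10 * (3.58e-10)^2
E = 3.396e-09 J/m


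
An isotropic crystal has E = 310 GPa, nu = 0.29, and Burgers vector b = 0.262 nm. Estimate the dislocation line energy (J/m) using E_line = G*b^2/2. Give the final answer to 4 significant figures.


Step 1: G = E / (2*(1+nu))
G = 310 / (2*(1+0.29)) = 120.155 GPa = 1.20155e+11 Pa
Step 2: E_line = G*b^2/2
b = 0.262 nm = 2.62e-10 m
E_line = 0.5 * 1.20155e+11 * (2.62e-10)^2 = 4.124e-09 J/m


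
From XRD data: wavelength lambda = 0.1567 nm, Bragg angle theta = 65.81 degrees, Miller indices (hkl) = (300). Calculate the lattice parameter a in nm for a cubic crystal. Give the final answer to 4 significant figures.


d = lambda / (2*sin(theta))
d = 0.1567 / (2*sin(65.81 deg))
d = 0.085892 nm
a = d * sqrt(h^2+k^2+l^2) = 0.085892 * sqrt(9)
a = 0.2577 nm


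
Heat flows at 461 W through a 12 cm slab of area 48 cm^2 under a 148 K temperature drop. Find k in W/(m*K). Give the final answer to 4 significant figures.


k = Q*L / (A*dT)
L = 0.12 m, A = 4.8e-03 m^2
k = 461 * 0.12 / (4.8e-03 * 148)
k = 77.87 W/(m*K)


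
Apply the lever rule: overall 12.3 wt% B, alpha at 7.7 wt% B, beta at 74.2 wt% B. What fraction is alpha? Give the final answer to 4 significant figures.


f_alpha = (C_beta - C0) / (C_beta - C_alpha)
f_alpha = (74.2 - 12.3) / (74.2 - 7.7)
f_alpha = 0.9308


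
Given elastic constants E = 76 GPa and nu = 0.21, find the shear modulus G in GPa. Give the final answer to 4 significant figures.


G = E / (2*(1+nu))
G = 76 / (2*(1+0.21))
G = 31.4 GPa


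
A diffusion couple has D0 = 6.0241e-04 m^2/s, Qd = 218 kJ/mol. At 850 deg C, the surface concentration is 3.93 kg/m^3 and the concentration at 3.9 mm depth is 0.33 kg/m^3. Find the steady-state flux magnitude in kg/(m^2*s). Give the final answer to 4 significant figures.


Step 1: D = D0 * exp(-Qd/(R*T))
T = 850 + 273.15 = 1123.15 K
D = 6.0241e-04 * exp(-218e3 / (8.314 * 1123.15)) = 4.37463e-14 m^2/s
Step 2: J = D * (C1 - C2) / dx
J = 4.37463e-14 * (3.93 - 0.33) / 3.9e-03
J = 4.038e-11 kg/(m^2*s)


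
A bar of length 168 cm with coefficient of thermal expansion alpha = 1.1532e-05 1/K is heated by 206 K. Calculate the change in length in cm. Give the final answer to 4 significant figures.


dL = L0 * alpha * dT
dL = 168 * 1.1532e-05 * 206
dL = 0.3991 cm


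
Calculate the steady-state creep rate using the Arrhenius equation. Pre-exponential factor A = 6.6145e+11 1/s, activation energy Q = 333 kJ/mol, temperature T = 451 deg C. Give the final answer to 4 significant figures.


rate = A * exp(-Q / (R*T))
T = 451 + 273.15 = 724.15 K
rate = 6.6145e+11 * exp(-333e3 / (8.314 * 724.15))
rate = 6.303e-13 1/s


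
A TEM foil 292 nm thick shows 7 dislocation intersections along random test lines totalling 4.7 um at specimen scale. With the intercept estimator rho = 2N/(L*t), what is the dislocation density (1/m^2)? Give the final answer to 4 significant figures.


rho = 2N / (L * t)
L = 4.7 um = 4.7e-06 m, t = 292 nm = 2.92e-07 m
rho = 2 * 7 / (4.7e-06 * 2.92e-07)
rho = 1.02e+13 1/m^2


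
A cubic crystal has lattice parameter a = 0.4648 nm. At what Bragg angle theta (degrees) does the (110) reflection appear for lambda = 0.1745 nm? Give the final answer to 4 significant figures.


d = a / sqrt(h^2+k^2+l^2)
d = 0.4648 / sqrt(2) = 0.328663 nm
lambda = 2*d*sin(theta)  =>  sin(theta) = lambda / (2*d)
sin(theta) = 0.1745 / (2 * 0.328663) = 0.265469
theta = 15.39 deg


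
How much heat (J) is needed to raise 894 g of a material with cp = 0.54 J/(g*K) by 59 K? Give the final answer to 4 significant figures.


Q = m * cp * dT
Q = 894 * 0.54 * 59
Q = 28480 J


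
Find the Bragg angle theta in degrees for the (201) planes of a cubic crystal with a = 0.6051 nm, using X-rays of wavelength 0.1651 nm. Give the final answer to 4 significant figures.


d = a / sqrt(h^2+k^2+l^2)
d = 0.6051 / sqrt(5) = 0.270609 nm
lambda = 2*d*sin(theta)  =>  sin(theta) = lambda / (2*d)
sin(theta) = 0.1651 / (2 * 0.270609) = 0.305053
theta = 17.76 deg


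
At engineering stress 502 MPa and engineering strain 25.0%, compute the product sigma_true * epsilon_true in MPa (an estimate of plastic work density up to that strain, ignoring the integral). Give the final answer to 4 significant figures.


sigma_true = sigma_eng * (1 + epsilon_eng)
sigma_true = 502 * (1 + 0.25) = 627.5 MPa
epsilon_true = ln(1 + epsilon_eng)
epsilon_true = ln(1 + 0.25) = 0.223144
sigma_true * epsilon_true = 627.5 * 0.223144 = 140 MPa


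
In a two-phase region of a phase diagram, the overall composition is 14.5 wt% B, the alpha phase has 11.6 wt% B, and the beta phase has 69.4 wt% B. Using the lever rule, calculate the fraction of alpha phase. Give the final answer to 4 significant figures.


f_alpha = (C_beta - C0) / (C_beta - C_alpha)
f_alpha = (69.4 - 14.5) / (69.4 - 11.6)
f_alpha = 0.9498


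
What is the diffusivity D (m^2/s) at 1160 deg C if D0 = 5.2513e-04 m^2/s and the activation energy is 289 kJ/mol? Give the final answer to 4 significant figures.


D = D0 * exp(-Qd / (R*T))
T = 1433.15 K
D = 5.2513e-04 * exp(-289e3 / (8.314 * 1433.15))
D = 1.537e-14 m^2/s


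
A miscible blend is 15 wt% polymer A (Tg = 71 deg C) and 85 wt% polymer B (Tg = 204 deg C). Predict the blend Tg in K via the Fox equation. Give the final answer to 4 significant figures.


1/Tg = w1/Tg1 + w2/Tg2 (in Kelvin)
Tg1 = 344.15 K, Tg2 = 477.15 K
1/Tg = 0.15/344.15 + 0.85/477.15
Tg = 451 K


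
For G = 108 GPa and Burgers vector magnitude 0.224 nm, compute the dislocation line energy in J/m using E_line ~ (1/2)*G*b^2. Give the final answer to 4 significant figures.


E = G*b^2/2
b = 0.224 nm = 2.24e-10 m
G = 108 GPa = 1.08e+11 Pa
E = 0.5 * 1.08e+11 * (2.24e-10)^2
E = 2.71e-09 J/m


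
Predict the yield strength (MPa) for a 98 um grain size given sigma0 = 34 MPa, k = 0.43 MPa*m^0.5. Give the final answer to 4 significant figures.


sigma_y = sigma0 + k / sqrt(d)
d = 98 um = 9.8e-05 m
sigma_y = 34 + 0.43 / sqrt(9.8e-05)
sigma_y = 77.44 MPa


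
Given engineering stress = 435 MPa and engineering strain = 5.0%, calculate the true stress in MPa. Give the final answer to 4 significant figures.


sigma_true = sigma_eng * (1 + epsilon_eng)
sigma_true = 435 * (1 + 0.05)
sigma_true = 456.8 MPa


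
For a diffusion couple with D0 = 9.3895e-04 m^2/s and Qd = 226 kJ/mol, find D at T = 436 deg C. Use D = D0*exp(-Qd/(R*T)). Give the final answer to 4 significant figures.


D = D0 * exp(-Qd / (R*T))
T = 709.15 K
D = 9.3895e-04 * exp(-226e3 / (8.314 * 709.15))
D = 2.115e-20 m^2/s


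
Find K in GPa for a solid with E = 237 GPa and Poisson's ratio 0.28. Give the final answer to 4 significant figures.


K = E / (3*(1-2*nu))
K = 237 / (3*(1-2*0.28))
K = 179.5 GPa


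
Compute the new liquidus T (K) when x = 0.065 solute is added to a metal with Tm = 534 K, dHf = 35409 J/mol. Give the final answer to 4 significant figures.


dT = R*Tm^2*x / dHf
dT = 8.314 * 534^2 * 0.065 / 35409
dT = 4.35203 K
T_new = 534 - 4.35203 = 529.6 K


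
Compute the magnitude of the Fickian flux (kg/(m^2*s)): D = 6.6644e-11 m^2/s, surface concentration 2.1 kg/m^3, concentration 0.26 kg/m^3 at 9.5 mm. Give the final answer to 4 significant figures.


J = -D * (dC/dx) = D * (C1 - C2) / dx
J = 6.6644e-11 * (2.1 - 0.26) / 9.5e-03
J = 1.291e-08 kg/(m^2*s)


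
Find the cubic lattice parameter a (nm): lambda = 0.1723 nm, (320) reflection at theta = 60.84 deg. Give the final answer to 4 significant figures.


d = lambda / (2*sin(theta))
d = 0.1723 / (2*sin(60.84 deg))
d = 0.098653 nm
a = d * sqrt(h^2+k^2+l^2) = 0.098653 * sqrt(13)
a = 0.3557 nm


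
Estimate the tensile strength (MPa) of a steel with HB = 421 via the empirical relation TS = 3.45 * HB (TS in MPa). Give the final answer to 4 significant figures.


TS (MPa) = 3.45 * HB
TS = 3.45 * 421
TS = 1452 MPa


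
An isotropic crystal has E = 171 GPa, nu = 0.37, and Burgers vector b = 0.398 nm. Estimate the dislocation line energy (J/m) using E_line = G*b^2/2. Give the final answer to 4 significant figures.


Step 1: G = E / (2*(1+nu))
G = 171 / (2*(1+0.37)) = 62.4088 GPa = 6.24088e+10 Pa
Step 2: E_line = G*b^2/2
b = 0.398 nm = 3.98e-10 m
E_line = 0.5 * 6.24088e+10 * (3.98e-10)^2 = 4.943e-09 J/m


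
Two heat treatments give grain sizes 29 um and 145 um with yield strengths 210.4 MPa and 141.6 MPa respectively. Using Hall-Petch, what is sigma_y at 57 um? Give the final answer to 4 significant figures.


sigma_y = sigma0 + k / sqrt(d)
1/sqrt(d1) = 1/sqrt(2.9e-05) = 185.695;  1/sqrt(d2) = 83.0455
k = (sigma1 - sigma2) / (1/sqrt(d1) - 1/sqrt(d2)) = (210.4 - 141.6) / (185.695 - 83.0455) = 0.67024 MPa*m^0.5
sigma0 = sigma1 - k/sqrt(d1) = 210.4 - 0.67024*185.695 = 85.9396 MPa
sigma_y(d3) = 85.9396 + 0.67024 / sqrt(5.7e-05) = 174.7 MPa


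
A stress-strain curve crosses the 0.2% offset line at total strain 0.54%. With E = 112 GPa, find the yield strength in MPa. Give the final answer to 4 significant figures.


Offset strain = 0.002
Elastic strain at yield = total_strain - offset = 5.4e-03 - 0.002 = 3.4e-03
sigma_y = E * elastic_strain = 112000 * 3.4e-03
sigma_y = 380.8 MPa


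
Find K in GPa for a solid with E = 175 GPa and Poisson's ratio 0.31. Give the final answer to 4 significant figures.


K = E / (3*(1-2*nu))
K = 175 / (3*(1-2*0.31))
K = 153.5 GPa


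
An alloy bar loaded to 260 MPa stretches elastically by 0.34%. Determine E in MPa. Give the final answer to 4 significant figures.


E = sigma / epsilon
epsilon = 0.34% = 3.4e-03
E = 260 / 3.4e-03
E = 76470 MPa


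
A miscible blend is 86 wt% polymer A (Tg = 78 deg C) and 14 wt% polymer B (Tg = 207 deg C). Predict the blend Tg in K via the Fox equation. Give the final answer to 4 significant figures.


1/Tg = w1/Tg1 + w2/Tg2 (in Kelvin)
Tg1 = 351.15 K, Tg2 = 480.15 K
1/Tg = 0.86/351.15 + 0.14/480.15
Tg = 364.9 K


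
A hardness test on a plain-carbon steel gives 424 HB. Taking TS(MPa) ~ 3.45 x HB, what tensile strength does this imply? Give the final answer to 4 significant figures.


TS (MPa) = 3.45 * HB
TS = 3.45 * 424
TS = 1463 MPa


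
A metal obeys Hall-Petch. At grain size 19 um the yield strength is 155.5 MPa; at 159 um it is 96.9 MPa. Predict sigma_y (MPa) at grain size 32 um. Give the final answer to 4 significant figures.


sigma_y = sigma0 + k / sqrt(d)
1/sqrt(d1) = 1/sqrt(1.9e-05) = 229.416;  1/sqrt(d2) = 79.3052
k = (sigma1 - sigma2) / (1/sqrt(d1) - 1/sqrt(d2)) = (155.5 - 96.9) / (229.416 - 79.3052) = 0.390379 MPa*m^0.5
sigma0 = sigma1 - k/sqrt(d1) = 155.5 - 0.390379*229.416 = 65.9409 MPa
sigma_y(d3) = 65.9409 + 0.390379 / sqrt(3.2e-05) = 135 MPa


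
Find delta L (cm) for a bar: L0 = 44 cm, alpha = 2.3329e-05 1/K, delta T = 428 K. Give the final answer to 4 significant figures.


dL = L0 * alpha * dT
dL = 44 * 2.3329e-05 * 428
dL = 0.4393 cm


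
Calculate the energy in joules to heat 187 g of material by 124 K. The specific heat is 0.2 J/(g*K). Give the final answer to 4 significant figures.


Q = m * cp * dT
Q = 187 * 0.2 * 124
Q = 4638 J


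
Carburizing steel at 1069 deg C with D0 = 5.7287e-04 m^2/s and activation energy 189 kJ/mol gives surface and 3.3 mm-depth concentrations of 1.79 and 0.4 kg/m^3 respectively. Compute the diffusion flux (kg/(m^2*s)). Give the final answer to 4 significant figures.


Step 1: D = D0 * exp(-Qd/(R*T))
T = 1069 + 273.15 = 1342.15 K
D = 5.7287e-04 * exp(-189e3 / (8.314 * 1342.15)) = 2.52446e-11 m^2/s
Step 2: J = D * (C1 - C2) / dx
J = 2.52446e-11 * (1.79 - 0.4) / 3.3e-03
J = 1.063e-08 kg/(m^2*s)


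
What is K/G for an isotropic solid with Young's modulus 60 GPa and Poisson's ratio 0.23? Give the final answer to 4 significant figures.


G = E / (2*(1+nu))
G = 60 / (2*(1+0.23)) = 24.3902 GPa
K = E / (3*(1-2*nu))
K = 60 / (3*(1-2*0.23)) = 37.037 GPa
K/G = 37.037 / 24.3902 = 1.519


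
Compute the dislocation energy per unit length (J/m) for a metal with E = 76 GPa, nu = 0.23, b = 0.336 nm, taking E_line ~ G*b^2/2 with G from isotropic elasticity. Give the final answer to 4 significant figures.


Step 1: G = E / (2*(1+nu))
G = 76 / (2*(1+0.23)) = 30.8943 GPa = 3.08943e+10 Pa
Step 2: E_line = G*b^2/2
b = 0.336 nm = 3.36e-10 m
E_line = 0.5 * 3.08943e+10 * (3.36e-10)^2 = 1.744e-09 J/m


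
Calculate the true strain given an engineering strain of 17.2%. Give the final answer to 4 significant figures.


epsilon_true = ln(1 + epsilon_eng)
epsilon_true = ln(1 + 0.172)
epsilon_true = 0.1587


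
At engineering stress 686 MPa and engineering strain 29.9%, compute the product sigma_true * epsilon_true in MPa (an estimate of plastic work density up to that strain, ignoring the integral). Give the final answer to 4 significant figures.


sigma_true = sigma_eng * (1 + epsilon_eng)
sigma_true = 686 * (1 + 0.299) = 891.114 MPa
epsilon_true = ln(1 + epsilon_eng)
epsilon_true = ln(1 + 0.299) = 0.261595
sigma_true * epsilon_true = 891.114 * 0.261595 = 233.1 MPa


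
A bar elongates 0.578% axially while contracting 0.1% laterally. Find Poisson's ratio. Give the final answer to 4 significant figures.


nu = -epsilon_lat / epsilon_axial
Lateral strain is contraction (negative), so using magnitudes:
nu = 0.1 / 0.578
nu = 0.173


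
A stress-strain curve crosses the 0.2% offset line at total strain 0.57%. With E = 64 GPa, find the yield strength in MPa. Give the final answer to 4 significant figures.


Offset strain = 0.002
Elastic strain at yield = total_strain - offset = 5.7e-03 - 0.002 = 3.7e-03
sigma_y = E * elastic_strain = 64000 * 3.7e-03
sigma_y = 236.8 MPa


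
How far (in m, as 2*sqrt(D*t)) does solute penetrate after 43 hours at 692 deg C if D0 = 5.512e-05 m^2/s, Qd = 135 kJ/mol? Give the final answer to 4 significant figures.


Step 1: D = D0 * exp(-Qd/(R*T))
T = 965.15 K
D = 5.512e-05 * exp(-135e3 / (8.314 * 965.15)) = 2.7211e-12 m^2/s
Step 2: L = 2*sqrt(D*t)
t = 43 h = 154800 s
L = 2*sqrt(2.7211e-12 * 154800) = 1.298e-03 m


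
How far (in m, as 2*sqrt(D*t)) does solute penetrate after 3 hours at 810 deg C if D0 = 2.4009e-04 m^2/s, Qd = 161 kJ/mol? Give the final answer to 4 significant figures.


Step 1: D = D0 * exp(-Qd/(R*T))
T = 1083.15 K
D = 2.4009e-04 * exp(-161e3 / (8.314 * 1083.15)) = 4.12961e-12 m^2/s
Step 2: L = 2*sqrt(D*t)
t = 3 h = 10800 s
L = 2*sqrt(4.12961e-12 * 10800) = 4.224e-04 m


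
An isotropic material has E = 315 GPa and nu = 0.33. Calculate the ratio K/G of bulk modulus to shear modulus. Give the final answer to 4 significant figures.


G = E / (2*(1+nu))
G = 315 / (2*(1+0.33)) = 118.421 GPa
K = E / (3*(1-2*nu))
K = 315 / (3*(1-2*0.33)) = 308.824 GPa
K/G = 308.824 / 118.421 = 2.608


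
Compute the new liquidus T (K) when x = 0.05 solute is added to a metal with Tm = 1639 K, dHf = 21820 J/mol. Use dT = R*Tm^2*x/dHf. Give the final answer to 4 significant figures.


dT = R*Tm^2*x / dHf
dT = 8.314 * 1639^2 * 0.05 / 21820
dT = 51.178 K
T_new = 1639 - 51.178 = 1588 K


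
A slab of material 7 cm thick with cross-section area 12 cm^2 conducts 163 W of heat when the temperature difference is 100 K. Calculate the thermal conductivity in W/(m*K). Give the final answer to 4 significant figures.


k = Q*L / (A*dT)
L = 0.07 m, A = 1.2e-03 m^2
k = 163 * 0.07 / (1.2e-03 * 100)
k = 95.08 W/(m*K)


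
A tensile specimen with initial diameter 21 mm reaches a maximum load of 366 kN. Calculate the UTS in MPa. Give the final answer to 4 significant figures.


A0 = pi*(d/2)^2 = pi*(21/2)^2 = 346.361 mm^2
UTS = F_max / A0 = 366*1000 / 346.361
UTS = 1057 MPa


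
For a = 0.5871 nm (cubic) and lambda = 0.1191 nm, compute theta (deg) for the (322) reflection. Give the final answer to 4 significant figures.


d = a / sqrt(h^2+k^2+l^2)
d = 0.5871 / sqrt(17) = 0.142393 nm
lambda = 2*d*sin(theta)  =>  sin(theta) = lambda / (2*d)
sin(theta) = 0.1191 / (2 * 0.142393) = 0.41821
theta = 24.72 deg


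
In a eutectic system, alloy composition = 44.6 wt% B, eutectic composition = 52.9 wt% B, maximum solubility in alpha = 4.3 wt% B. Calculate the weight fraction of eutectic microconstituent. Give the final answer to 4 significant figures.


f_primary = (C_e - C0) / (C_e - C_alpha_max)
f_primary = (52.9 - 44.6) / (52.9 - 4.3)
f_primary = 0.170782
f_eutectic = 1 - 0.170782 = 0.8292


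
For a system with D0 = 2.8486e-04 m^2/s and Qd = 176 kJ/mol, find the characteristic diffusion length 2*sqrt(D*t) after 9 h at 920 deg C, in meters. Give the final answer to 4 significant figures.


Step 1: D = D0 * exp(-Qd/(R*T))
T = 1193.15 K
D = 2.8486e-04 * exp(-176e3 / (8.314 * 1193.15)) = 5.61422e-12 m^2/s
Step 2: L = 2*sqrt(D*t)
t = 9 h = 32400 s
L = 2*sqrt(5.61422e-12 * 32400) = 8.53e-04 m


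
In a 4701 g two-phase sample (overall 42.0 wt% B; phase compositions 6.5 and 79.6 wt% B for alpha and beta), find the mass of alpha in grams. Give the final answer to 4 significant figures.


f_alpha = (C_beta - C0) / (C_beta - C_alpha)
f_alpha = (79.6 - 42.0) / (79.6 - 6.5) = 0.514364
m_alpha = f_alpha * m_total = 0.514364 * 4701 = 2418 g


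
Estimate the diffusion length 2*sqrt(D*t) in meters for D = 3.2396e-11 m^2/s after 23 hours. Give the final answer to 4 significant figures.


t = 23 hr = 82800 s
Diffusion length = 2*sqrt(D*t)
= 2*sqrt(3.2396e-11 * 82800)
= 3.276e-03 m


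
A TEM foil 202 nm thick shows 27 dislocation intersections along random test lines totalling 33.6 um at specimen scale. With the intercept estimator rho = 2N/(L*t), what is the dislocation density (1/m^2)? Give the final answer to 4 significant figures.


rho = 2N / (L * t)
L = 33.6 um = 3.36e-05 m, t = 202 nm = 2.02e-07 m
rho = 2 * 27 / (3.36e-05 * 2.02e-07)
rho = 7.956e+12 1/m^2


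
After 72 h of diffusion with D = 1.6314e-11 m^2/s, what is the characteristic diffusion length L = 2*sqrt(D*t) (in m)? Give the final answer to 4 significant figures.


t = 72 hr = 259200 s
Diffusion length = 2*sqrt(D*t)
= 2*sqrt(1.6314e-11 * 259200)
= 4.113e-03 m


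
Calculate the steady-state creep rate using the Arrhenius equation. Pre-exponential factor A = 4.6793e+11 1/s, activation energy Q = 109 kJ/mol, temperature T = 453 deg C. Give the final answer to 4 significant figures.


rate = A * exp(-Q / (R*T))
T = 453 + 273.15 = 726.15 K
rate = 4.6793e+11 * exp(-109e3 / (8.314 * 726.15))
rate = 6747 1/s


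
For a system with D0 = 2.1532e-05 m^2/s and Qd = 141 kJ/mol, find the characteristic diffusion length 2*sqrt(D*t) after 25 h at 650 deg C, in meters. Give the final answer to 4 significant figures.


Step 1: D = D0 * exp(-Qd/(R*T))
T = 923.15 K
D = 2.1532e-05 * exp(-141e3 / (8.314 * 923.15)) = 2.26249e-13 m^2/s
Step 2: L = 2*sqrt(D*t)
t = 25 h = 90000 s
L = 2*sqrt(2.26249e-13 * 90000) = 2.854e-04 m


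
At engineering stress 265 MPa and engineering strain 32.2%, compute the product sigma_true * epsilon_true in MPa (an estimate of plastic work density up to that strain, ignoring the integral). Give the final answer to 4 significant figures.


sigma_true = sigma_eng * (1 + epsilon_eng)
sigma_true = 265 * (1 + 0.322) = 350.33 MPa
epsilon_true = ln(1 + epsilon_eng)
epsilon_true = ln(1 + 0.322) = 0.279146
sigma_true * epsilon_true = 350.33 * 0.279146 = 97.79 MPa


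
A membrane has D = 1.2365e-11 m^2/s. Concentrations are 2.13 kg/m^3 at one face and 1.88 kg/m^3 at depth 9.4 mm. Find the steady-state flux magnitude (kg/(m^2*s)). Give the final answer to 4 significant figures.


J = -D * (dC/dx) = D * (C1 - C2) / dx
J = 1.2365e-11 * (2.13 - 1.88) / 9.4e-03
J = 3.289e-10 kg/(m^2*s)


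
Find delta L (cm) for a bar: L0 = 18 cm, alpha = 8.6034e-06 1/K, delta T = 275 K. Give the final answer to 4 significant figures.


dL = L0 * alpha * dT
dL = 18 * 8.6034e-06 * 275
dL = 0.04259 cm


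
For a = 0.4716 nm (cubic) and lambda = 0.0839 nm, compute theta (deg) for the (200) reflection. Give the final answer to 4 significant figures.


d = a / sqrt(h^2+k^2+l^2)
d = 0.4716 / sqrt(4) = 0.2358 nm
lambda = 2*d*sin(theta)  =>  sin(theta) = lambda / (2*d)
sin(theta) = 0.0839 / (2 * 0.2358) = 0.177905
theta = 10.25 deg


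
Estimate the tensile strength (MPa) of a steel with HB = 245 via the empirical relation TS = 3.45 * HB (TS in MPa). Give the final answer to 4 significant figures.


TS (MPa) = 3.45 * HB
TS = 3.45 * 245
TS = 845.3 MPa


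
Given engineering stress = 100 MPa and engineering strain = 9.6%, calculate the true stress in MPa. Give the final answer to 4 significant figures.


sigma_true = sigma_eng * (1 + epsilon_eng)
sigma_true = 100 * (1 + 0.096)
sigma_true = 109.6 MPa


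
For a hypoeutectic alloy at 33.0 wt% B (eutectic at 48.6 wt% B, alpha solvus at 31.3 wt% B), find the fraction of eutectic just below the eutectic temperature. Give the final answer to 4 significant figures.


f_primary = (C_e - C0) / (C_e - C_alpha_max)
f_primary = (48.6 - 33.0) / (48.6 - 31.3)
f_primary = 0.901734
f_eutectic = 1 - 0.901734 = 0.09827


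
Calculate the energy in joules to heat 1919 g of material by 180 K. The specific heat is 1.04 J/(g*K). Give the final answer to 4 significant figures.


Q = m * cp * dT
Q = 1919 * 1.04 * 180
Q = 359200 J


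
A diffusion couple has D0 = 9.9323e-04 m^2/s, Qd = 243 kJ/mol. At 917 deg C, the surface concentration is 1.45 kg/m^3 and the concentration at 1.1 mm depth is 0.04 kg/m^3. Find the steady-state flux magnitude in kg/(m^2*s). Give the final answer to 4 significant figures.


Step 1: D = D0 * exp(-Qd/(R*T))
T = 917 + 273.15 = 1190.15 K
D = 9.9323e-04 * exp(-243e3 / (8.314 * 1190.15)) = 2.14589e-14 m^2/s
Step 2: J = D * (C1 - C2) / dx
J = 2.14589e-14 * (1.45 - 0.04) / 1.1e-03
J = 2.751e-11 kg/(m^2*s)


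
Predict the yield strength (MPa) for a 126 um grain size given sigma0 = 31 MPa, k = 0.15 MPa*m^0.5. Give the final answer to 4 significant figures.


sigma_y = sigma0 + k / sqrt(d)
d = 126 um = 1.26e-04 m
sigma_y = 31 + 0.15 / sqrt(1.26e-04)
sigma_y = 44.36 MPa


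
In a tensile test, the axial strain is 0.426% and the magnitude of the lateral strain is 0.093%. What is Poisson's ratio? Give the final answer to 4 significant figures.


nu = -epsilon_lat / epsilon_axial
Lateral strain is contraction (negative), so using magnitudes:
nu = 0.093 / 0.426
nu = 0.2183


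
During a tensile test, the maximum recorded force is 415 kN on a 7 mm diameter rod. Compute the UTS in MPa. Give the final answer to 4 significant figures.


A0 = pi*(d/2)^2 = pi*(7/2)^2 = 38.4845 mm^2
UTS = F_max / A0 = 415*1000 / 38.4845
UTS = 10780 MPa


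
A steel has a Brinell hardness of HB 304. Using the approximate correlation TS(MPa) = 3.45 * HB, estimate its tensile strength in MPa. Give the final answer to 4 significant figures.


TS (MPa) = 3.45 * HB
TS = 3.45 * 304
TS = 1049 MPa


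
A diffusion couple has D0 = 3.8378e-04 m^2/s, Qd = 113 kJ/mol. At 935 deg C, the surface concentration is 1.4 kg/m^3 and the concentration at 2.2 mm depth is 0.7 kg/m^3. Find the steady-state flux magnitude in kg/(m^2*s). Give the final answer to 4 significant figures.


Step 1: D = D0 * exp(-Qd/(R*T))
T = 935 + 273.15 = 1208.15 K
D = 3.8378e-04 * exp(-113e3 / (8.314 * 1208.15)) = 4.99258e-09 m^2/s
Step 2: J = D * (C1 - C2) / dx
J = 4.99258e-09 * (1.4 - 0.7) / 2.2e-03
J = 1.589e-06 kg/(m^2*s)


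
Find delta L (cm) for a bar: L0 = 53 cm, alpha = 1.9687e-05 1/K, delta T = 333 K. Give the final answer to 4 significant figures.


dL = L0 * alpha * dT
dL = 53 * 1.9687e-05 * 333
dL = 0.3475 cm


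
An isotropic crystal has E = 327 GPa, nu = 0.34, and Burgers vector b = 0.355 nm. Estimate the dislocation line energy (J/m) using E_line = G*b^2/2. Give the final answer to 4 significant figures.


Step 1: G = E / (2*(1+nu))
G = 327 / (2*(1+0.34)) = 122.015 GPa = 1.22015e+11 Pa
Step 2: E_line = G*b^2/2
b = 0.355 nm = 3.55e-10 m
E_line = 0.5 * 1.22015e+11 * (3.55e-10)^2 = 7.688e-09 J/m


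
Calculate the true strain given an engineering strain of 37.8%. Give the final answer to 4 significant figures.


epsilon_true = ln(1 + epsilon_eng)
epsilon_true = ln(1 + 0.378)
epsilon_true = 0.3206


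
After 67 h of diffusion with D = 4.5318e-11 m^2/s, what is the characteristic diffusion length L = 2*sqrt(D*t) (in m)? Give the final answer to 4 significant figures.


t = 67 hr = 241200 s
Diffusion length = 2*sqrt(D*t)
= 2*sqrt(4.5318e-11 * 241200)
= 6.612e-03 m


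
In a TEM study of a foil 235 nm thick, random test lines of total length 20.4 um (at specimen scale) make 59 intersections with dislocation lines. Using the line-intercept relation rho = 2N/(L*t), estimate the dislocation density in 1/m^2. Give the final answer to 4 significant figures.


rho = 2N / (L * t)
L = 20.4 um = 2.04e-05 m, t = 235 nm = 2.35e-07 m
rho = 2 * 59 / (2.04e-05 * 2.35e-07)
rho = 2.461e+13 1/m^2


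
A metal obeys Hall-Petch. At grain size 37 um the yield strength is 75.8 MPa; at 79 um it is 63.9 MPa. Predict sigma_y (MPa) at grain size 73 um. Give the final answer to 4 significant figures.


sigma_y = sigma0 + k / sqrt(d)
1/sqrt(d1) = 1/sqrt(3.7e-05) = 164.399;  1/sqrt(d2) = 112.509
k = (sigma1 - sigma2) / (1/sqrt(d1) - 1/sqrt(d2)) = (75.8 - 63.9) / (164.399 - 112.509) = 0.22933 MPa*m^0.5
sigma0 = sigma1 - k/sqrt(d1) = 75.8 - 0.22933*164.399 = 38.0983 MPa
sigma_y(d3) = 38.0983 + 0.22933 / sqrt(7.3e-05) = 64.94 MPa


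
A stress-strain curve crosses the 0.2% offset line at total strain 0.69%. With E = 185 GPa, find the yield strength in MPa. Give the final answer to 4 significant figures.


Offset strain = 0.002
Elastic strain at yield = total_strain - offset = 6.9e-03 - 0.002 = 4.9e-03
sigma_y = E * elastic_strain = 185000 * 4.9e-03
sigma_y = 906.5 MPa


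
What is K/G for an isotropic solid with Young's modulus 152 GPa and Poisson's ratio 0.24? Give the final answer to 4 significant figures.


G = E / (2*(1+nu))
G = 152 / (2*(1+0.24)) = 61.2903 GPa
K = E / (3*(1-2*nu))
K = 152 / (3*(1-2*0.24)) = 97.4359 GPa
K/G = 97.4359 / 61.2903 = 1.59


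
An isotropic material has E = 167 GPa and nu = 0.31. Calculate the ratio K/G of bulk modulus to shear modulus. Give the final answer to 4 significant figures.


G = E / (2*(1+nu))
G = 167 / (2*(1+0.31)) = 63.7405 GPa
K = E / (3*(1-2*nu))
K = 167 / (3*(1-2*0.31)) = 146.491 GPa
K/G = 146.491 / 63.7405 = 2.298


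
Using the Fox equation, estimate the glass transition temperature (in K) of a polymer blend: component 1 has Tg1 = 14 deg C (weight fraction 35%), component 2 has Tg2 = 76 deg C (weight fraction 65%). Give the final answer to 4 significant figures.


1/Tg = w1/Tg1 + w2/Tg2 (in Kelvin)
Tg1 = 287.15 K, Tg2 = 349.15 K
1/Tg = 0.35/287.15 + 0.65/349.15
Tg = 324.6 K


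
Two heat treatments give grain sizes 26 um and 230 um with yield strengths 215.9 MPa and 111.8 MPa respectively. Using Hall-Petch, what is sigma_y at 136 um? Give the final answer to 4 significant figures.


sigma_y = sigma0 + k / sqrt(d)
1/sqrt(d1) = 1/sqrt(2.6e-05) = 196.116;  1/sqrt(d2) = 65.938
k = (sigma1 - sigma2) / (1/sqrt(d1) - 1/sqrt(d2)) = (215.9 - 111.8) / (196.116 - 65.938) = 0.799674 MPa*m^0.5
sigma0 = sigma1 - k/sqrt(d1) = 215.9 - 0.799674*196.116 = 59.0711 MPa
sigma_y(d3) = 59.0711 + 0.799674 / sqrt(1.36e-04) = 127.6 MPa


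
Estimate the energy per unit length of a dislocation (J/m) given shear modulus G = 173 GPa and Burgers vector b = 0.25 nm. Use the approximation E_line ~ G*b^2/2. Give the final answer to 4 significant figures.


E = G*b^2/2
b = 0.25 nm = 2.5e-10 m
G = 173 GPa = 1.73e+11 Pa
E = 0.5 * 1.73e+11 * (2.5e-10)^2
E = 5.406e-09 J/m


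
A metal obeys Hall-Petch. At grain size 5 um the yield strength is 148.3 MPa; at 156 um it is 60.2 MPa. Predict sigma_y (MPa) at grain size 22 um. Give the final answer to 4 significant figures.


sigma_y = sigma0 + k / sqrt(d)
1/sqrt(d1) = 1/sqrt(5e-06) = 447.214;  1/sqrt(d2) = 80.0641
k = (sigma1 - sigma2) / (1/sqrt(d1) - 1/sqrt(d2)) = (148.3 - 60.2) / (447.214 - 80.0641) = 0.239957 MPa*m^0.5
sigma0 = sigma1 - k/sqrt(d1) = 148.3 - 0.239957*447.214 = 40.9881 MPa
sigma_y(d3) = 40.9881 + 0.239957 / sqrt(2.2e-05) = 92.15 MPa


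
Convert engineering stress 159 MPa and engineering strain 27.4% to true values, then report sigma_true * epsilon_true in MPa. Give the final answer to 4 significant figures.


sigma_true = sigma_eng * (1 + epsilon_eng)
sigma_true = 159 * (1 + 0.274) = 202.566 MPa
epsilon_true = ln(1 + epsilon_eng)
epsilon_true = ln(1 + 0.274) = 0.242162
sigma_true * epsilon_true = 202.566 * 0.242162 = 49.05 MPa


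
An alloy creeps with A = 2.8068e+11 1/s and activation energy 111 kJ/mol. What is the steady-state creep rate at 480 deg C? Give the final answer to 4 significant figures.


rate = A * exp(-Q / (R*T))
T = 480 + 273.15 = 753.15 K
rate = 2.8068e+11 * exp(-111e3 / (8.314 * 753.15))
rate = 5617 1/s


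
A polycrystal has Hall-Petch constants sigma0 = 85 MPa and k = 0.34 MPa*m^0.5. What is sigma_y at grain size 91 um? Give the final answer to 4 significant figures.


sigma_y = sigma0 + k / sqrt(d)
d = 91 um = 9.1e-05 m
sigma_y = 85 + 0.34 / sqrt(9.1e-05)
sigma_y = 120.6 MPa


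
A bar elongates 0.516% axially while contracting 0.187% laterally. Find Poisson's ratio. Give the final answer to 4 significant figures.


nu = -epsilon_lat / epsilon_axial
Lateral strain is contraction (negative), so using magnitudes:
nu = 0.187 / 0.516
nu = 0.3624


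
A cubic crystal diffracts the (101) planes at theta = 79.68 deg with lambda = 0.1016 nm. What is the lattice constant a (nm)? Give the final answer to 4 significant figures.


d = lambda / (2*sin(theta))
d = 0.1016 / (2*sin(79.68 deg))
d = 0.0516353 nm
a = d * sqrt(h^2+k^2+l^2) = 0.0516353 * sqrt(2)
a = 0.07302 nm


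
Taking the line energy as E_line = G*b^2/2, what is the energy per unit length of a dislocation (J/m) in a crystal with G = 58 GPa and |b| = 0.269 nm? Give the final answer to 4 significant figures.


E = G*b^2/2
b = 0.269 nm = 2.69e-10 m
G = 58 GPa = 5.8e+10 Pa
E = 0.5 * 5.8e+10 * (2.69e-10)^2
E = 2.098e-09 J/m


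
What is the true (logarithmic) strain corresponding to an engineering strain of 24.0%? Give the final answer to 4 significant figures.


epsilon_true = ln(1 + epsilon_eng)
epsilon_true = ln(1 + 0.24)
epsilon_true = 0.2151


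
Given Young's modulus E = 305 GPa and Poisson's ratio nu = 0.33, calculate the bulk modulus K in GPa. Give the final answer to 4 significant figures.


K = E / (3*(1-2*nu))
K = 305 / (3*(1-2*0.33))
K = 299 GPa


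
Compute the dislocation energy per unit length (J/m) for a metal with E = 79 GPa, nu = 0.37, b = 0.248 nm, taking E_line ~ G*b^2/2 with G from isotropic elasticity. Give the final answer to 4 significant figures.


Step 1: G = E / (2*(1+nu))
G = 79 / (2*(1+0.37)) = 28.8321 GPa = 2.88321e+10 Pa
Step 2: E_line = G*b^2/2
b = 0.248 nm = 2.48e-10 m
E_line = 0.5 * 2.88321e+10 * (2.48e-10)^2 = 8.866e-10 J/m


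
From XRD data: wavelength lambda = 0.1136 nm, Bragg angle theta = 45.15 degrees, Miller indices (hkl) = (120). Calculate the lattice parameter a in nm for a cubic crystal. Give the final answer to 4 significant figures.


d = lambda / (2*sin(theta))
d = 0.1136 / (2*sin(45.15 deg))
d = 0.0801179 nm
a = d * sqrt(h^2+k^2+l^2) = 0.0801179 * sqrt(5)
a = 0.1791 nm


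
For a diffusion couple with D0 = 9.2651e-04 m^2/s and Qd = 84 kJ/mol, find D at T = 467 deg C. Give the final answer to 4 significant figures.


D = D0 * exp(-Qd / (R*T))
T = 740.15 K
D = 9.2651e-04 * exp(-84e3 / (8.314 * 740.15))
D = 1.093e-09 m^2/s


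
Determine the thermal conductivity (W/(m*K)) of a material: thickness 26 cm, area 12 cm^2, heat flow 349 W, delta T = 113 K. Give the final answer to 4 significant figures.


k = Q*L / (A*dT)
L = 0.26 m, A = 1.2e-03 m^2
k = 349 * 0.26 / (1.2e-03 * 113)
k = 669.2 W/(m*K)


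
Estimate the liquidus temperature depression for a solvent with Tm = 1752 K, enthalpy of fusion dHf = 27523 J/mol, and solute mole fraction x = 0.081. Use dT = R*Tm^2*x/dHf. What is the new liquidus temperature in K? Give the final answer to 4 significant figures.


dT = R*Tm^2*x / dHf
dT = 8.314 * 1752^2 * 0.081 / 27523
dT = 75.1048 K
T_new = 1752 - 75.1048 = 1677 K


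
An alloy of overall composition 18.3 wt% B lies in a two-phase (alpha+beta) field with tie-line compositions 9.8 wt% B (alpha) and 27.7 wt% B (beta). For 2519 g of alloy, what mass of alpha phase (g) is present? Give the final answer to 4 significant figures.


f_alpha = (C_beta - C0) / (C_beta - C_alpha)
f_alpha = (27.7 - 18.3) / (27.7 - 9.8) = 0.52514
m_alpha = f_alpha * m_total = 0.52514 * 2519 = 1323 g
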